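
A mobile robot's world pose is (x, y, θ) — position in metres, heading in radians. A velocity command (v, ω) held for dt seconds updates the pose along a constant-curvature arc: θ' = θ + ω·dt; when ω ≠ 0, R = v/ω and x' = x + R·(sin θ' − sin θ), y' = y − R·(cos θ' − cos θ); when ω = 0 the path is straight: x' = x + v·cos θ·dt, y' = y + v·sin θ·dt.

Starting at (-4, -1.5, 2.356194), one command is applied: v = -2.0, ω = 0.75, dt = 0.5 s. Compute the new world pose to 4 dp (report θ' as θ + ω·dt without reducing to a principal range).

(-3.1783, -2.0596, 2.7312)

θ' = 2.3562 + 0.75·0.5 = 2.7312
R = v/ω = -2.0/0.75 = -2.6667
x' = -4 + -2.6667·(sin 2.7312 − sin 2.3562) = -3.1783
y' = -1.5 − -2.6667·(cos 2.7312 − cos 2.3562) = -2.0596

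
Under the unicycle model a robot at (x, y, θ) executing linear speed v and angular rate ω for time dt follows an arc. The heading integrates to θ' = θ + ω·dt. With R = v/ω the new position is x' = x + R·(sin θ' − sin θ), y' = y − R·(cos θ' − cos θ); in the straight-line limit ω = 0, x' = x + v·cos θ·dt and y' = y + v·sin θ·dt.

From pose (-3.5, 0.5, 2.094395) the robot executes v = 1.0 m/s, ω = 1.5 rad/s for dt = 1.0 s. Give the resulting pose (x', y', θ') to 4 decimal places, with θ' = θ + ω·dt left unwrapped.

(-4.3690, 0.7661, 3.5944)

θ' = 2.0944 + 1.5·1.0 = 3.5944
R = v/ω = 1.0/1.5 = 0.6667
x' = -3.5 + 0.6667·(sin 3.5944 − sin 2.0944) = -4.3690
y' = 0.5 − 0.6667·(cos 3.5944 − cos 2.0944) = 0.7661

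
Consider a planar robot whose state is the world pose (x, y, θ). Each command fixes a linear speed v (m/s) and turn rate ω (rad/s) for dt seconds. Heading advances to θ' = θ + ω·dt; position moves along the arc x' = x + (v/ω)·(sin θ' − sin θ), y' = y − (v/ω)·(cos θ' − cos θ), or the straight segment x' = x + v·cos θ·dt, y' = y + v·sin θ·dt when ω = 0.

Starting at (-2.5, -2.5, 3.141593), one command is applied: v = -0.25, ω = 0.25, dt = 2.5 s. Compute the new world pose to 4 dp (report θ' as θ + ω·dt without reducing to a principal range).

(-1.9149, -2.3110, 3.7666)

θ' = 3.1416 + 0.25·2.5 = 3.7666
R = v/ω = -0.25/0.25 = -1.0000
x' = -2.5 + -1.0000·(sin 3.7666 − sin 3.1416) = -1.9149
y' = -2.5 − -1.0000·(cos 3.7666 − cos 3.1416) = -2.3110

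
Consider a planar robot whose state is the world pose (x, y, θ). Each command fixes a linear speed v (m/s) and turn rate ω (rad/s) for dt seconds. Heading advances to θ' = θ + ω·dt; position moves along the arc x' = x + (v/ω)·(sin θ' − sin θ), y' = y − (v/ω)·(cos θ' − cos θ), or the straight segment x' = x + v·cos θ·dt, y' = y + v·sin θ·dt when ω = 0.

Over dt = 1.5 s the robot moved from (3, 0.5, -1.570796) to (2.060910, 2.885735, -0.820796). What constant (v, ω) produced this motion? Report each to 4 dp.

Δθ = -0.820796 − -1.570796 = 0.750000
ω = Δθ/dt = 0.750000/1.5 = 0.5000
R = −Δy/(cos θ' − cos θ) = -3.5000
v = R·ω = -3.5000·0.5000 = -1.7500

v = -1.7500, ω = 0.5000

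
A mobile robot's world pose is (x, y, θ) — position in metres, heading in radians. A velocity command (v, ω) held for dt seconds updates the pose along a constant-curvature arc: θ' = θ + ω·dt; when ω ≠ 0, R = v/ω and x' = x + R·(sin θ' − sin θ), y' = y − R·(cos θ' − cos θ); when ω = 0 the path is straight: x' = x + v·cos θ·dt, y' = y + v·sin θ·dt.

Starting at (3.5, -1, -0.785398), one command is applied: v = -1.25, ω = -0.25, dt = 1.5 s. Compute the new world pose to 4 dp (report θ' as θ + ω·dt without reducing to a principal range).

θ' = -0.7854 + -0.25·1.5 = -1.1604
R = v/ω = -1.25/-0.25 = 5.0000
x' = 3.5 + 5.0000·(sin -1.1604 − sin -0.7854) = 2.4507
y' = -1 − 5.0000·(cos -1.1604 − cos -0.7854) = 0.5407

(2.4507, 0.5407, -1.1604)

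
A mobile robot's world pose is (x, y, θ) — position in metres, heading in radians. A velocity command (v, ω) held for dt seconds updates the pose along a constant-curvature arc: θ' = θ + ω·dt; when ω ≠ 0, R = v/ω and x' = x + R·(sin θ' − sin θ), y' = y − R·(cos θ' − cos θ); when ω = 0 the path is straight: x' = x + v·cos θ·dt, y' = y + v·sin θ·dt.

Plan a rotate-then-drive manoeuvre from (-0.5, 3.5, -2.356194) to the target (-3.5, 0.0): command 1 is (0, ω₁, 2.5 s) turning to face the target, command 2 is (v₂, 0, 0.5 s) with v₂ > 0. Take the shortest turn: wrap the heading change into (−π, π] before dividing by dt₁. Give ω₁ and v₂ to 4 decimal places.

heading to target = atan2(0−3.5, -3.5−-0.5) = -2.2794
Δθ = wrap(-2.2794 − -2.3562) = 0.0768; ω₁ = Δθ/dt₁ = 0.0307
distance = √((-3.5−-0.5)² + (0−3.5)²) = 4.6098; v₂ = distance/dt₂ = 9.2195

ω₁ = 0.0307, v₂ = 9.2195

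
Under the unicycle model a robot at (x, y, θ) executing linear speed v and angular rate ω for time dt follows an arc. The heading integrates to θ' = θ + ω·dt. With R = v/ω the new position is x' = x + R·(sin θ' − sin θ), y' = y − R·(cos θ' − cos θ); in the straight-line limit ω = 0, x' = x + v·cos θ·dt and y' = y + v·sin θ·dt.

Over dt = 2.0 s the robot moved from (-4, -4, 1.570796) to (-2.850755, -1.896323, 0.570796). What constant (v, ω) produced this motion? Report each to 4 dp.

Δθ = 0.570796 − 1.570796 = -1.000000
ω = Δθ/dt = -1.000000/2.0 = -0.5000
R = −Δy/(cos θ' − cos θ) = -2.5000
v = R·ω = -2.5000·-0.5000 = 1.2500

v = 1.2500, ω = -0.5000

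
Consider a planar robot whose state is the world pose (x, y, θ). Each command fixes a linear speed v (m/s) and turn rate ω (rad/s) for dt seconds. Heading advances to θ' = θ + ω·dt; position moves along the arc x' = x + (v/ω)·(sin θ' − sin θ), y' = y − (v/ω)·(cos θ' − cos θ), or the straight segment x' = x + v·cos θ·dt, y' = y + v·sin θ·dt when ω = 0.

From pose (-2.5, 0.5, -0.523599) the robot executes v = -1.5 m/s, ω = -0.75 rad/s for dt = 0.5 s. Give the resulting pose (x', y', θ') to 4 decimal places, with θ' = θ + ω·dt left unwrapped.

(-3.0649, 0.9866, -0.8986)

θ' = -0.5236 + -0.75·0.5 = -0.8986
R = v/ω = -1.5/-0.75 = 2.0000
x' = -2.5 + 2.0000·(sin -0.8986 − sin -0.5236) = -3.0649
y' = 0.5 − 2.0000·(cos -0.8986 − cos -0.5236) = 0.9866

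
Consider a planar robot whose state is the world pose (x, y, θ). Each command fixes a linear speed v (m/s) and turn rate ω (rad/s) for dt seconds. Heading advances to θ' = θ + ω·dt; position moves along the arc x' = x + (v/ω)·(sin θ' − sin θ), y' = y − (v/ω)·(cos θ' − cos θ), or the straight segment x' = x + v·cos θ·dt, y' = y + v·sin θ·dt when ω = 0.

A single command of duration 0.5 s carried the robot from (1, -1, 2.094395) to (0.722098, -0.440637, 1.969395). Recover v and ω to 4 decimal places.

v = 1.2500, ω = -0.2500

Δθ = 1.969395 − 2.094395 = -0.125000
ω = Δθ/dt = -0.125000/0.5 = -0.2500
R = −Δy/(cos θ' − cos θ) = -5.0000
v = R·ω = -5.0000·-0.2500 = 1.2500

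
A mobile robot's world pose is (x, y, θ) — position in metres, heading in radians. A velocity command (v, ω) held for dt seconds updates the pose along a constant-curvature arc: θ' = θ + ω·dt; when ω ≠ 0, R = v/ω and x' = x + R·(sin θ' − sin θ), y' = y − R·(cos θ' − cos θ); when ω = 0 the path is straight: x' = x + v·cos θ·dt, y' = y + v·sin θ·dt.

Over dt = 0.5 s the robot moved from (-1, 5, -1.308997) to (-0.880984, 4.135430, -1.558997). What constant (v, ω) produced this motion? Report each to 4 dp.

v = 1.7500, ω = -0.5000

Δθ = -1.558997 − -1.308997 = -0.250000
ω = Δθ/dt = -0.250000/0.5 = -0.5000
R = −Δy/(cos θ' − cos θ) = -3.5000
v = R·ω = -3.5000·-0.5000 = 1.7500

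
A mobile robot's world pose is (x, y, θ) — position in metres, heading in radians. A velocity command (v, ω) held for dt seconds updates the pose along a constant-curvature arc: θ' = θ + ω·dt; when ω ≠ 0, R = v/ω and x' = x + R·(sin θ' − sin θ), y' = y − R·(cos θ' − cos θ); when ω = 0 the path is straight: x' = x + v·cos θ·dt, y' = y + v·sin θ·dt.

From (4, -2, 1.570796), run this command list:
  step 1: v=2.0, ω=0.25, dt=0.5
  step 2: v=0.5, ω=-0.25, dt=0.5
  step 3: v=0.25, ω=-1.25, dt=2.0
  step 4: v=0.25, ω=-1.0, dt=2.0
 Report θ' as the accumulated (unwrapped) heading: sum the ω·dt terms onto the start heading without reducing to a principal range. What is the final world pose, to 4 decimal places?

(4.1346, -1.0276, -2.9292)

step 1: θ'=1.6958 (R=8.0000) → pose (3.9376, -1.0026, 1.6958)
step 2: θ'=1.5708 (R=-2.0000) → pose (3.9220, -0.7533, 1.5708)
step 3: θ'=-0.9292 (R=-0.2000) → pose (4.2822, -0.6336, -0.9292)
step 4: θ'=-2.9292 (R=-0.2500) → pose (4.1346, -1.0276, -2.9292)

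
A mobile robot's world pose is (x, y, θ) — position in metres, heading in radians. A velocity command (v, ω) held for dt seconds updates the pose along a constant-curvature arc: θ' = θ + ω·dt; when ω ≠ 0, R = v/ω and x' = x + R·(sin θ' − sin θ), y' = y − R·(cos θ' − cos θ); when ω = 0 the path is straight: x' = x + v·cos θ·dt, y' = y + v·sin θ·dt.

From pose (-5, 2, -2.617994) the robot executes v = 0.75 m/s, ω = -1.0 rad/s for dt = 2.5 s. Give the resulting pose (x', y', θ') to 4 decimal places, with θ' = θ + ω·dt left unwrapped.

θ' = -2.6180 + -1.0·2.5 = -5.1180
R = v/ω = 0.75/-1.0 = -0.7500
x' = -5 + -0.7500·(sin -5.1180 − sin -2.6180) = -6.0641
y' = 2 − -0.7500·(cos -5.1180 − cos -2.6180) = 2.9455

(-6.0641, 2.9455, -5.1180)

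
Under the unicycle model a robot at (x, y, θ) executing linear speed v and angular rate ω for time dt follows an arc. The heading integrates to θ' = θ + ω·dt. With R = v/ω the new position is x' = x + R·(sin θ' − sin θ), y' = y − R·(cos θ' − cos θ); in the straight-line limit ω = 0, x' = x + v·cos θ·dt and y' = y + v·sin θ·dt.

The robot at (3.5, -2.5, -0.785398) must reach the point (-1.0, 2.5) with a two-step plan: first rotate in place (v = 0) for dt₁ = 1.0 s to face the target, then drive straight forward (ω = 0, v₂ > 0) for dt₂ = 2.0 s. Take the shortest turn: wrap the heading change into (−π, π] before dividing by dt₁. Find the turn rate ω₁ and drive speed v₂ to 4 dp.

ω₁ = 3.0890, v₂ = 3.3634

heading to target = atan2(2.5−-2.5, -1−3.5) = 2.3036
Δθ = wrap(2.3036 − -0.7854) = 3.0890; ω₁ = Δθ/dt₁ = 3.0890
distance = √((-1−3.5)² + (2.5−-2.5)²) = 6.7268; v₂ = distance/dt₂ = 3.3634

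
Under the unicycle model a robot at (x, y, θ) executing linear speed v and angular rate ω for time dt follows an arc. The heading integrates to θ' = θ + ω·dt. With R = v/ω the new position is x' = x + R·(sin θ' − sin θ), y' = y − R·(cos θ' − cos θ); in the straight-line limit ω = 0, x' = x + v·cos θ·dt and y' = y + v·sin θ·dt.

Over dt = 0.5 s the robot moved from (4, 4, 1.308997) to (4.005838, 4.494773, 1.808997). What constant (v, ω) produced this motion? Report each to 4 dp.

v = 1.0000, ω = 1.0000

Δθ = 1.808997 − 1.308997 = 0.500000
ω = Δθ/dt = 0.500000/0.5 = 1.0000
R = −Δy/(cos θ' − cos θ) = 1.0000
v = R·ω = 1.0000·1.0000 = 1.0000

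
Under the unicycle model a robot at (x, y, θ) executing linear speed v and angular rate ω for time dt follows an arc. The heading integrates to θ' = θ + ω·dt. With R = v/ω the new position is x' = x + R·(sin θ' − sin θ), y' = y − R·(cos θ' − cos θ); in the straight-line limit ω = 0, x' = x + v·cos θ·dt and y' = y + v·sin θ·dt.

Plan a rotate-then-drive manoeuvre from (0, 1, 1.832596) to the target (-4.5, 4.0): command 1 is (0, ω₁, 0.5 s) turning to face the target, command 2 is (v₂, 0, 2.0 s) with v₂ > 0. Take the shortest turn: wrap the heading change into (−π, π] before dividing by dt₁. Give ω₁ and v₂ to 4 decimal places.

heading to target = atan2(4−1, -4.5−0) = 2.5536
Δθ = wrap(2.5536 − 1.8326) = 0.7210; ω₁ = Δθ/dt₁ = 1.4420
distance = √((-4.5−0)² + (4−1)²) = 5.4083; v₂ = distance/dt₂ = 2.7042

ω₁ = 1.4420, v₂ = 2.7042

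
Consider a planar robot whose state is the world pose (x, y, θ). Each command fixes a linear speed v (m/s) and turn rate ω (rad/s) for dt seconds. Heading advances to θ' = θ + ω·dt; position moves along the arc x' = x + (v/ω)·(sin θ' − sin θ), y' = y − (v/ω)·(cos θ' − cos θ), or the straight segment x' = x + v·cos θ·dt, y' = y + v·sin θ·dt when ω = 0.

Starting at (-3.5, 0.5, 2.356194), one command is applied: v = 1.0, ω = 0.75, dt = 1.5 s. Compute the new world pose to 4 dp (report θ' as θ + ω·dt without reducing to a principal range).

θ' = 2.3562 + 0.75·1.5 = 3.4812
R = v/ω = 1.0/0.75 = 1.3333
x' = -3.5 + 1.3333·(sin 3.4812 − sin 2.3562) = -4.8870
y' = 0.5 − 1.3333·(cos 3.4812 − cos 2.3562) = 0.8144

(-4.8870, 0.8144, 3.4812)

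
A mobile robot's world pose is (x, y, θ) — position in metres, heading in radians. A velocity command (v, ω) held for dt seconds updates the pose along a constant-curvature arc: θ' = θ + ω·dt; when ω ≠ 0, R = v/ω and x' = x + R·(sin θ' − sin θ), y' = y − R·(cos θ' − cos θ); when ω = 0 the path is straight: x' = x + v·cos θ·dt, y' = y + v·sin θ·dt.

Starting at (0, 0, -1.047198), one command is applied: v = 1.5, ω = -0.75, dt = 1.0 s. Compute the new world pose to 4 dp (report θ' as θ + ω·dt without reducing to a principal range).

(0.2169, -1.4489, -1.7972)

θ' = -1.0472 + -0.75·1.0 = -1.7972
R = v/ω = 1.5/-0.75 = -2.0000
x' = 0 + -2.0000·(sin -1.7972 − sin -1.0472) = 0.2169
y' = 0 − -2.0000·(cos -1.7972 − cos -1.0472) = -1.4489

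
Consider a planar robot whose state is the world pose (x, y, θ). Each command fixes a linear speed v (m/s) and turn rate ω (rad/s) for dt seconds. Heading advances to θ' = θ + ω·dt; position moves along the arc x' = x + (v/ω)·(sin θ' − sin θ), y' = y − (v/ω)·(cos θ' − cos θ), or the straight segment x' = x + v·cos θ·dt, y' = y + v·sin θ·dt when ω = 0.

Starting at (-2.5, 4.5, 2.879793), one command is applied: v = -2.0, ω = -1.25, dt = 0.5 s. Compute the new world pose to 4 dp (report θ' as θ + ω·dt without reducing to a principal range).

θ' = 2.8798 + -1.25·0.5 = 2.2548
R = v/ω = -2.0/-1.25 = 1.6000
x' = -2.5 + 1.6000·(sin 2.2548 − sin 2.8798) = -1.6740
y' = 4.5 − 1.6000·(cos 2.2548 − cos 2.8798) = 3.9656

(-1.6740, 3.9656, 2.2548)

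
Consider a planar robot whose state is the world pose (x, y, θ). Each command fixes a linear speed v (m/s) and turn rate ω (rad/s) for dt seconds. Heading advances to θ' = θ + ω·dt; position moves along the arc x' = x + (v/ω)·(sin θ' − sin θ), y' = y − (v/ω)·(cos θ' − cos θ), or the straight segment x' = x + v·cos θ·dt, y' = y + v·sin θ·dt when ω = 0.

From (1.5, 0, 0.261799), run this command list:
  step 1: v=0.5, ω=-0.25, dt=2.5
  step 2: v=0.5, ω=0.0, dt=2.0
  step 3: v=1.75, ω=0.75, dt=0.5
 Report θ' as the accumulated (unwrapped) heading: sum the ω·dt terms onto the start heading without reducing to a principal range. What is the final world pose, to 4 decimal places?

(4.5194, -0.5696, 0.0118)

step 1: θ'=-0.3632 (R=-2.0000) → pose (2.7282, -0.0623, -0.3632)
step 2: θ'=-0.3632 (straight) → pose (3.6629, -0.4176, -0.3632)
step 3: θ'=0.0118 (R=2.3333) → pose (4.5194, -0.5696, 0.0118)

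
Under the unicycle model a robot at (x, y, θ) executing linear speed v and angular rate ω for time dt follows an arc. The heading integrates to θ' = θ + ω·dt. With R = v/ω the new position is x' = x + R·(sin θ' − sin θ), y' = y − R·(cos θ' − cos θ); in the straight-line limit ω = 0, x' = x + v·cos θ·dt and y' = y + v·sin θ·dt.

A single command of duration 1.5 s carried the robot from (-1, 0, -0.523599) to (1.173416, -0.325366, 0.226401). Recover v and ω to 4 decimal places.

v = 1.5000, ω = 0.5000

Δθ = 0.226401 − -0.523599 = 0.750000
ω = Δθ/dt = 0.750000/1.5 = 0.5000
R = Δx/(sin θ' − sin θ) = 3.0000
v = R·ω = 3.0000·0.5000 = 1.5000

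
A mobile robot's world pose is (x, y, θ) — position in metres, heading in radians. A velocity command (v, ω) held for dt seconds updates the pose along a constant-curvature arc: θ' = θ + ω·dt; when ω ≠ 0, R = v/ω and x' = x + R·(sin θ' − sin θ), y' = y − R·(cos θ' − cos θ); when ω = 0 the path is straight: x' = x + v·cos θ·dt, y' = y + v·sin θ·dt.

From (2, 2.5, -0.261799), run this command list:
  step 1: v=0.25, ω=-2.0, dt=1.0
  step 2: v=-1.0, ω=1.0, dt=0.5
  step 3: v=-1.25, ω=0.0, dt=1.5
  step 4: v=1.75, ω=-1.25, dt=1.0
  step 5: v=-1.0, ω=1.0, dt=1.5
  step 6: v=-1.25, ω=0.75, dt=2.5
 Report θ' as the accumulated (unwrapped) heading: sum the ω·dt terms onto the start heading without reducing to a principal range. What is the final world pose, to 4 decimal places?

step 1: θ'=-2.2618 (R=-0.1250) → pose (2.0640, 2.2996, -2.2618)
step 2: θ'=-1.7618 (R=-1.0000) → pose (2.2752, 2.7471, -1.7618)
step 3: θ'=-1.7618 (straight) → pose (2.6311, 4.5880, -1.7618)
step 4: θ'=-3.0118 (R=-1.4000) → pose (1.4378, 3.4655, -3.0118)
step 5: θ'=-1.5118 (R=-1.0000) → pose (2.3066, 4.5161, -1.5118)
step 6: θ'=0.3632 (R=-1.6667) → pose (0.0507, 5.9757, 0.3632)

(0.0507, 5.9757, 0.3632)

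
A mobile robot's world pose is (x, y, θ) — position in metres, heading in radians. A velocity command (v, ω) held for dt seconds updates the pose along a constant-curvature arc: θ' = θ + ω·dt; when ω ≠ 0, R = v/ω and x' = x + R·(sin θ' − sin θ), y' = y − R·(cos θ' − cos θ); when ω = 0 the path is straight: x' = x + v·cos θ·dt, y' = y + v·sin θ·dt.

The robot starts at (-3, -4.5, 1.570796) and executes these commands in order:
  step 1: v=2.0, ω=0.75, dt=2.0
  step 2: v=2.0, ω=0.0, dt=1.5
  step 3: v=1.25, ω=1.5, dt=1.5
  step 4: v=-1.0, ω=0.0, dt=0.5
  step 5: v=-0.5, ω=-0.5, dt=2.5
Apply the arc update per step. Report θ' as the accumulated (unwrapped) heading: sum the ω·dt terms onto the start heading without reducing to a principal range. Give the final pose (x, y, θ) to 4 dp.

(-9.4796, -1.3550, 4.0708)

step 1: θ'=3.0708 (R=2.6667) → pose (-5.4780, -1.8400, 3.0708)
step 2: θ'=3.0708 (straight) → pose (-8.4705, -1.6278, 3.0708)
step 3: θ'=5.3208 (R=0.8333) → pose (-9.2133, -2.9353, 5.3208)
step 4: θ'=5.3208 (straight) → pose (-9.4990, -2.5251, 5.3208)
step 5: θ'=4.0708 (R=1.0000) → pose (-9.4796, -1.3550, 4.0708)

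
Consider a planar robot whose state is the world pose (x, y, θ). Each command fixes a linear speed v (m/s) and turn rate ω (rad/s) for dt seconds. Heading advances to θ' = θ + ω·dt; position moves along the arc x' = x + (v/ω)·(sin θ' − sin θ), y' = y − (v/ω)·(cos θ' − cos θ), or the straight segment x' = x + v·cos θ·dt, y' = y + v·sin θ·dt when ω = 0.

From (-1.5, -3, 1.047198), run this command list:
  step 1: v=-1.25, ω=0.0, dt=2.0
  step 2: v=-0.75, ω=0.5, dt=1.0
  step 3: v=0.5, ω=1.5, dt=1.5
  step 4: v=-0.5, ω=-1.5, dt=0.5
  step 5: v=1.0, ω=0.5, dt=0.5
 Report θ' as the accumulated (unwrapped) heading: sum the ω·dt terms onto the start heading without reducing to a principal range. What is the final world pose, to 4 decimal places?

(-3.7508, -5.5552, 3.2972)

step 1: θ'=1.0472 (straight) → pose (-2.7500, -5.1651, 1.0472)
step 2: θ'=1.5472 (R=-1.5000) → pose (-2.9505, -5.8797, 1.5472)
step 3: θ'=3.7972 (R=0.3333) → pose (-3.4870, -5.6076, 3.7972)
step 4: θ'=3.0472 (R=0.3333) → pose (-3.2524, -5.5400, 3.0472)
step 5: θ'=3.2972 (R=2.0000) → pose (-3.7508, -5.5552, 3.2972)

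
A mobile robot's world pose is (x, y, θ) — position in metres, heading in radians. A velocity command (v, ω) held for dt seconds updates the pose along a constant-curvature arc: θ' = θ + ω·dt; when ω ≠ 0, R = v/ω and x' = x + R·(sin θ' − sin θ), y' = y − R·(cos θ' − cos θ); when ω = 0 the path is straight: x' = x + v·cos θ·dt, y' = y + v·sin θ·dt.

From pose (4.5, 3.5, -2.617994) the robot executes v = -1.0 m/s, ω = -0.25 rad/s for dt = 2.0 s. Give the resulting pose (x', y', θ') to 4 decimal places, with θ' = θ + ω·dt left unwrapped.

(6.4056, 4.0348, -3.1180)

θ' = -2.6180 + -0.25·2.0 = -3.1180
R = v/ω = -1.0/-0.25 = 4.0000
x' = 4.5 + 4.0000·(sin -3.1180 − sin -2.6180) = 6.4056
y' = 3.5 − 4.0000·(cos -3.1180 − cos -2.6180) = 4.0348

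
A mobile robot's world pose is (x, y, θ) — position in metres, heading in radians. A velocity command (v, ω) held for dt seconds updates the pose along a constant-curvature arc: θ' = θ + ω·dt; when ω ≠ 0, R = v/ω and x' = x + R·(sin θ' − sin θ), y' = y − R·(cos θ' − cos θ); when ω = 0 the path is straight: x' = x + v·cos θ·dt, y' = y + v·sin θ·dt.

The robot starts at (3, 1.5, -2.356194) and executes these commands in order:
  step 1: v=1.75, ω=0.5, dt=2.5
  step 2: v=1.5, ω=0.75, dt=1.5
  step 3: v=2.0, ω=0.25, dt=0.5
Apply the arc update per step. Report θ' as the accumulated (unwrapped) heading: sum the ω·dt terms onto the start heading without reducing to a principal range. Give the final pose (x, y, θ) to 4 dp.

(5.1675, -3.5655, 0.1438)

step 1: θ'=-1.1062 (R=3.5000) → pose (2.3459, -2.5431, -1.1062)
step 2: θ'=0.0188 (R=2.0000) → pose (4.1715, -3.6466, 0.0188)
step 3: θ'=0.1438 (R=8.0000) → pose (5.1675, -3.5655, 0.1438)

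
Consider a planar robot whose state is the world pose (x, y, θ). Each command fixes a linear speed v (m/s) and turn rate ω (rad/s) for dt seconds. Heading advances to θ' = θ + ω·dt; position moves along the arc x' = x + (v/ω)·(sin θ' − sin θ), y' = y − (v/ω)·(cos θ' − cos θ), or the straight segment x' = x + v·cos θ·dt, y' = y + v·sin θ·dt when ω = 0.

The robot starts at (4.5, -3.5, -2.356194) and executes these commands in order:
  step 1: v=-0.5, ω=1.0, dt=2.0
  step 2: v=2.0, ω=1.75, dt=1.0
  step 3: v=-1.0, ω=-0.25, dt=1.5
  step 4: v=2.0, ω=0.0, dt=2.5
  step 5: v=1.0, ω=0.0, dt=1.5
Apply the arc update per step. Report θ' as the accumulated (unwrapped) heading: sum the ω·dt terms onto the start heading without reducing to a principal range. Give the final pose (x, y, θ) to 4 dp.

step 1: θ'=-0.3562 (R=-0.5000) → pose (4.3208, -2.6778, -0.3562)
step 2: θ'=1.3938 (R=1.1429) → pose (5.8443, -1.8079, 1.3938)
step 3: θ'=1.0188 (R=4.0000) → pose (5.3127, -3.2012, 1.0188)
step 4: θ'=1.0188 (straight) → pose (7.9347, 1.0562, 1.0188)
step 5: θ'=1.0188 (straight) → pose (8.7212, 2.3334, 1.0188)

(8.7212, 2.3334, 1.0188)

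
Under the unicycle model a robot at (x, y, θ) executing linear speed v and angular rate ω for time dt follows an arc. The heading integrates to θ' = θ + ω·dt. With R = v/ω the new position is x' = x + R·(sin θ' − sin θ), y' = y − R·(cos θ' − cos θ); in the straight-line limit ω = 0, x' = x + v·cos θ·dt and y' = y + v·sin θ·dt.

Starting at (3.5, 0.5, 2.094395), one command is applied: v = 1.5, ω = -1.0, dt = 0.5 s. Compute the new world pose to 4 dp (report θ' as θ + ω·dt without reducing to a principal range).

θ' = 2.0944 + -1.0·0.5 = 1.5944
R = v/ω = 1.5/-1.0 = -1.5000
x' = 3.5 + -1.5000·(sin 1.5944 − sin 2.0944) = 3.2995
y' = 0.5 − -1.5000·(cos 1.5944 − cos 2.0944) = 1.2146

(3.2995, 1.2146, 1.5944)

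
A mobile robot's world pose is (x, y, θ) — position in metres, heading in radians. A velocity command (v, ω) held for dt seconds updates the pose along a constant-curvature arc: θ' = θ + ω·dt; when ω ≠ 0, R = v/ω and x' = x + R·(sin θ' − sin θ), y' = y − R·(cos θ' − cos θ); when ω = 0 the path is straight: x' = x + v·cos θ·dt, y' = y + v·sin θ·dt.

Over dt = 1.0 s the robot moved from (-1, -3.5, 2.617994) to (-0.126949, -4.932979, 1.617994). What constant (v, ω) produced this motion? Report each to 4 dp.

Δθ = 1.617994 − 2.617994 = -1.000000
ω = Δθ/dt = -1.000000/1.0 = -1.0000
R = −Δy/(cos θ' − cos θ) = 1.7500
v = R·ω = 1.7500·-1.0000 = -1.7500

v = -1.7500, ω = -1.0000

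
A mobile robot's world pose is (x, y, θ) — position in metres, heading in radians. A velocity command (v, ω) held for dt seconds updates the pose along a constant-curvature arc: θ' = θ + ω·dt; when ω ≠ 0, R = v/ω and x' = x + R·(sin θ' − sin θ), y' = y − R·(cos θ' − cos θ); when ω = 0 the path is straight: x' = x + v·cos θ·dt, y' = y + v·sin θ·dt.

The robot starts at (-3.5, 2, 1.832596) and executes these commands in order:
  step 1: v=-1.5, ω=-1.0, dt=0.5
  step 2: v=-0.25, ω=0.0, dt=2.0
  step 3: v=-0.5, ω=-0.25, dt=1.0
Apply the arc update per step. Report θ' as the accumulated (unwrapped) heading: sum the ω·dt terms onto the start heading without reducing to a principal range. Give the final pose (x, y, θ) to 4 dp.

(-3.7864, 0.3058, 1.0826)

step 1: θ'=1.3326 (R=1.5000) → pose (-3.4912, 1.2578, 1.3326)
step 2: θ'=1.3326 (straight) → pose (-3.6092, 0.7720, 1.3326)
step 3: θ'=1.0826 (R=2.0000) → pose (-3.7864, 0.3058, 1.0826)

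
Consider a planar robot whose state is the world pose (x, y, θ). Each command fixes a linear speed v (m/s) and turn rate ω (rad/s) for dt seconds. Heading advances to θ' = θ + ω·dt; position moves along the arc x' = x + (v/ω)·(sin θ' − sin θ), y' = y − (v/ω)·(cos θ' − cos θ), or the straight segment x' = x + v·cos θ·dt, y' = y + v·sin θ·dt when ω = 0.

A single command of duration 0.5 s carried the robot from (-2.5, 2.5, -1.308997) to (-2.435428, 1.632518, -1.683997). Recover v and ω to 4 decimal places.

v = 1.7500, ω = -0.7500

Δθ = -1.683997 − -1.308997 = -0.375000
ω = Δθ/dt = -0.375000/0.5 = -0.7500
R = −Δy/(cos θ' − cos θ) = -2.3333
v = R·ω = -2.3333·-0.7500 = 1.7500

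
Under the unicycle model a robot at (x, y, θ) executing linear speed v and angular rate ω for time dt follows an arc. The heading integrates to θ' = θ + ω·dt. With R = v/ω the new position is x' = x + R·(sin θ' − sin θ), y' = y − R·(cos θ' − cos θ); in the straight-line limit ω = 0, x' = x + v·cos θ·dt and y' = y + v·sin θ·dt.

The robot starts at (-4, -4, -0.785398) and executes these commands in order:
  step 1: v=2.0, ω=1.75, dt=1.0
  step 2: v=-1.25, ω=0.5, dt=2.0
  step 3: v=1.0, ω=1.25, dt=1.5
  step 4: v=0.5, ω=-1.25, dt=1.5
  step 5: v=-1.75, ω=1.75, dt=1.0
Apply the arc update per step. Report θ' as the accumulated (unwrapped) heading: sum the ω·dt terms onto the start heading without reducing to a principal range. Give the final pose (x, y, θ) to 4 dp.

(-2.9205, -6.2243, 3.7146)

step 1: θ'=0.9646 (R=1.1429) → pose (-2.2527, -3.8430, 0.9646)
step 2: θ'=1.9646 (R=-2.5000) → pose (-2.5067, -6.2266, 1.9646)
step 3: θ'=3.8396 (R=0.8000) → pose (-3.7597, -5.9207, 3.8396)
step 4: θ'=1.9646 (R=-0.4000) → pose (-4.3861, -5.7677, 1.9646)
step 5: θ'=3.7146 (R=-1.0000) → pose (-2.9205, -6.2243, 3.7146)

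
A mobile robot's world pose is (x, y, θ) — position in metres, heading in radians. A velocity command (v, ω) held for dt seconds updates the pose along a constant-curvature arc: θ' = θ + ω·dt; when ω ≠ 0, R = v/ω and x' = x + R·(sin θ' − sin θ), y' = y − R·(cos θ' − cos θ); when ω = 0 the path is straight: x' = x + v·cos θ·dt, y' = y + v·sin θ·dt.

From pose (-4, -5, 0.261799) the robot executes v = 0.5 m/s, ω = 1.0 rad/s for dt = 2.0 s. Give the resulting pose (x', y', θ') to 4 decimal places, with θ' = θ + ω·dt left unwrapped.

θ' = 0.2618 + 1.0·2.0 = 2.2618
R = v/ω = 0.5/1.0 = 0.5000
x' = -4 + 0.5000·(sin 2.2618 − sin 0.2618) = -3.7441
y' = -5 − 0.5000·(cos 2.2618 − cos 0.2618) = -4.1984

(-3.7441, -4.1984, 2.2618)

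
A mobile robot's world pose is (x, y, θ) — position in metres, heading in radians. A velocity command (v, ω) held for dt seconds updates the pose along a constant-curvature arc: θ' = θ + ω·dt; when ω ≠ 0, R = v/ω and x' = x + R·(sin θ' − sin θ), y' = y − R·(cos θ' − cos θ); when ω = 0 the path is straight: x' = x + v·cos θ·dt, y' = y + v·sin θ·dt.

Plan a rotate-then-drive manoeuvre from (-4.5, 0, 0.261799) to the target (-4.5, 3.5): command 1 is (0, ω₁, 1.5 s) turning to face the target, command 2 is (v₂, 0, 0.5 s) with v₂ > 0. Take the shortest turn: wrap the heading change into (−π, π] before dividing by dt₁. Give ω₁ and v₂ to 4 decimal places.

ω₁ = 0.8727, v₂ = 7.0000

heading to target = atan2(3.5−0, -4.5−-4.5) = 1.5708
Δθ = wrap(1.5708 − 0.2618) = 1.3090; ω₁ = Δθ/dt₁ = 0.8727
distance = √((-4.5−-4.5)² + (3.5−0)²) = 3.5000; v₂ = distance/dt₂ = 7.0000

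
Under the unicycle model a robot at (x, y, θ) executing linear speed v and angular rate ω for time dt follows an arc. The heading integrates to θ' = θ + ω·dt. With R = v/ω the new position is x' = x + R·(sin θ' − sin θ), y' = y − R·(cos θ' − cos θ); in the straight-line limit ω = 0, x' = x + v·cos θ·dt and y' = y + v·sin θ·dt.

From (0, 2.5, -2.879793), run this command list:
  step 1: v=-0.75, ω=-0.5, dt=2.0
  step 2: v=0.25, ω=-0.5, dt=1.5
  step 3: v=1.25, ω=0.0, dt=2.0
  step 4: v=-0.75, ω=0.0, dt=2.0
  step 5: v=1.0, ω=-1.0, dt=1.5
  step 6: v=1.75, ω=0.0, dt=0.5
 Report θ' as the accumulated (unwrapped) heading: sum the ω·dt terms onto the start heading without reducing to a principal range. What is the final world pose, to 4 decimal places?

step 1: θ'=-3.8798 (R=1.5000) → pose (1.3977, 2.1606, -3.8798)
step 2: θ'=-4.6298 (R=-0.5000) → pose (1.2358, 2.4892, -4.6298)
step 3: θ'=-4.6298 (straight) → pose (1.0296, 4.9807, -4.6298)
step 4: θ'=-4.6298 (straight) → pose (1.1533, 3.4858, -4.6298)
step 5: θ'=-6.1298 (R=-1.0000) → pose (1.9971, 4.5566, -6.1298)
step 6: θ'=-6.1298 (straight) → pose (2.8619, 4.6903, -6.1298)

(2.8619, 4.6903, -6.1298)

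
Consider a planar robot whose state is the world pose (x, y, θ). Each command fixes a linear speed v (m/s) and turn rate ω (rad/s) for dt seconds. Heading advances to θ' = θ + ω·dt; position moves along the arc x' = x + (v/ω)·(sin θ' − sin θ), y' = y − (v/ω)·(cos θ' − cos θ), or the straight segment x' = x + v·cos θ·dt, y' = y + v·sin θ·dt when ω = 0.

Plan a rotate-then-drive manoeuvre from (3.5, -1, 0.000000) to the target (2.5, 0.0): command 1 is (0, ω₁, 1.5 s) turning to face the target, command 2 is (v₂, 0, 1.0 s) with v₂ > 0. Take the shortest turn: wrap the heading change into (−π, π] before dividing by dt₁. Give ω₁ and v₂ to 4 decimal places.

ω₁ = 1.5708, v₂ = 1.4142

heading to target = atan2(0−-1, 2.5−3.5) = 2.3562
Δθ = wrap(2.3562 − 0.0000) = 2.3562; ω₁ = Δθ/dt₁ = 1.5708
distance = √((2.5−3.5)² + (0−-1)²) = 1.4142; v₂ = distance/dt₂ = 1.4142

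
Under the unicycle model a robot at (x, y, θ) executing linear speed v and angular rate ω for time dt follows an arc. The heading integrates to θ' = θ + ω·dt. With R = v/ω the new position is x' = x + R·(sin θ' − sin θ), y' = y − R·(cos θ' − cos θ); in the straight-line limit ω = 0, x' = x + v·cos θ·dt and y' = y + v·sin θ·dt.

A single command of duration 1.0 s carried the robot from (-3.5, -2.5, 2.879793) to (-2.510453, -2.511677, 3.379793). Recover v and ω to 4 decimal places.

Δθ = 3.379793 − 2.879793 = 0.500000
ω = Δθ/dt = 0.500000/1.0 = 0.5000
R = Δx/(sin θ' − sin θ) = -2.0000
v = R·ω = -2.0000·0.5000 = -1.0000

v = -1.0000, ω = 0.5000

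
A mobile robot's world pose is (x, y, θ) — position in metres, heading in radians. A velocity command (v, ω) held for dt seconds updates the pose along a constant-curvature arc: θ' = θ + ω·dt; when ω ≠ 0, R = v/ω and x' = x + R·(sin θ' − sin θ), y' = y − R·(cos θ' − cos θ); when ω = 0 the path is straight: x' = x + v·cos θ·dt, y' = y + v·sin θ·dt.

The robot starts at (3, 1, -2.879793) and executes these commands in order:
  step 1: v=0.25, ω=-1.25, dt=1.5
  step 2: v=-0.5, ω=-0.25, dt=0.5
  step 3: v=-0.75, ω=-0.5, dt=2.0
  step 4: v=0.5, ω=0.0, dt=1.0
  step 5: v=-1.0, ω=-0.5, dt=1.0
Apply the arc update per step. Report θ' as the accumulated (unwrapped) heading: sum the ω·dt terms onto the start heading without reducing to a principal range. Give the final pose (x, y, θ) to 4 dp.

step 1: θ'=-4.7548 (R=-0.2000) → pose (2.7484, 1.2017, -4.7548)
step 2: θ'=-4.8798 (R=2.0000) → pose (2.7223, 0.9532, -4.8798)
step 3: θ'=-5.8798 (R=1.5000) → pose (1.8320, -0.1765, -5.8798)
step 4: θ'=-5.8798 (straight) → pose (2.2919, 0.0198, -5.8798)
step 5: θ'=-6.3798 (R=2.0000) → pose (1.3139, -0.1314, -6.3798)

(1.3139, -0.1314, -6.3798)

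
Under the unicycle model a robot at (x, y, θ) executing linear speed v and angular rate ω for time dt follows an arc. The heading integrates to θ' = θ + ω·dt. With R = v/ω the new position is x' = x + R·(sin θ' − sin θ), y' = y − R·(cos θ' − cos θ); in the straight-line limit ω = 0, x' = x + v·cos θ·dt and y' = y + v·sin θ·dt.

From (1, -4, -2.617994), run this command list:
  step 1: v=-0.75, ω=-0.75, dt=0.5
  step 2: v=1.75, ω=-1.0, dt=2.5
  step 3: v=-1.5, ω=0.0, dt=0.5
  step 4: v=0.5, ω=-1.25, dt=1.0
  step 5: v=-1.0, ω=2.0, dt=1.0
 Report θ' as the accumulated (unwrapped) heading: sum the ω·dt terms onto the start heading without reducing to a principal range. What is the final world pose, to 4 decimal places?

(-0.9382, -1.8035, -4.7430)

step 1: θ'=-2.9930 (R=1.0000) → pose (1.3519, -3.8770, -2.9930)
step 2: θ'=-5.4930 (R=-1.7500) → pose (-0.1505, -0.9148, -5.4930)
step 3: θ'=-5.4930 (straight) → pose (-0.6783, -1.4477, -5.4930)
step 4: θ'=-6.7430 (R=-0.4000) → pose (-0.2166, -1.3707, -6.7430)
step 5: θ'=-4.7430 (R=-0.5000) → pose (-0.9382, -1.8035, -4.7430)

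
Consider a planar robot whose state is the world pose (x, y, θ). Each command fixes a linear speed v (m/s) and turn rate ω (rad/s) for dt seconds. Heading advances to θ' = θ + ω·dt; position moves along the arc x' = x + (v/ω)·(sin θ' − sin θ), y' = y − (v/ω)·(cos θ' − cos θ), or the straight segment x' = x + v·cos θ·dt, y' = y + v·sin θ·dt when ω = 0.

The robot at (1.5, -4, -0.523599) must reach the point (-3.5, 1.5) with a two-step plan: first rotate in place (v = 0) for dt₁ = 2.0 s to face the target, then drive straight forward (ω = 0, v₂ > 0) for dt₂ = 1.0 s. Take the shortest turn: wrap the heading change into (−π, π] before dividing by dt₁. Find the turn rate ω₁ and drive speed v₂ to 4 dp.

ω₁ = 1.4161, v₂ = 7.4330

heading to target = atan2(1.5−-4, -3.5−1.5) = 2.3086
Δθ = wrap(2.3086 − -0.5236) = 2.8322; ω₁ = Δθ/dt₁ = 1.4161
distance = √((-3.5−1.5)² + (1.5−-4)²) = 7.4330; v₂ = distance/dt₂ = 7.4330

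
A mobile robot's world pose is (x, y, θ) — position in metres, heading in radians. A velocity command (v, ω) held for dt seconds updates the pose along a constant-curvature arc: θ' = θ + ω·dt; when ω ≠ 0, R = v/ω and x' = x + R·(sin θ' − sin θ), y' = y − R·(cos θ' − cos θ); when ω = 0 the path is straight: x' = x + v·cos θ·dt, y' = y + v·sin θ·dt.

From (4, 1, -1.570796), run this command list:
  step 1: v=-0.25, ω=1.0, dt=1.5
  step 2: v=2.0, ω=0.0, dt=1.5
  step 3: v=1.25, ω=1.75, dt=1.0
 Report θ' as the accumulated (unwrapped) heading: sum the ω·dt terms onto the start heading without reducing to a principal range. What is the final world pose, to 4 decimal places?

step 1: θ'=-0.0708 (R=-0.2500) → pose (3.7677, 1.2494, -0.0708)
step 2: θ'=-0.0708 (straight) → pose (6.7602, 1.0372, -0.0708)
step 3: θ'=1.6792 (R=0.7143) → pose (7.5208, 1.8269, 1.6792)

(7.5208, 1.8269, 1.6792)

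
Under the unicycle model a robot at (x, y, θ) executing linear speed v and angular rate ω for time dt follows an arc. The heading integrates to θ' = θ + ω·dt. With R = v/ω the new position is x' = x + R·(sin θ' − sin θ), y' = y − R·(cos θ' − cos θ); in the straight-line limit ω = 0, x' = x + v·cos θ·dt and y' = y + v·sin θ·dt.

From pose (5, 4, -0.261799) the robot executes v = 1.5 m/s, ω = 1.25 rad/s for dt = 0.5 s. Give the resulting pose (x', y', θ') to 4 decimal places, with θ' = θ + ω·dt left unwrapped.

θ' = -0.2618 + 1.25·0.5 = 0.3632
R = v/ω = 1.5/1.25 = 1.2000
x' = 5 + 1.2000·(sin 0.3632 − sin -0.2618) = 5.7369
y' = 4 − 1.2000·(cos 0.3632 − cos -0.2618) = 4.0374

(5.7369, 4.0374, 0.3632)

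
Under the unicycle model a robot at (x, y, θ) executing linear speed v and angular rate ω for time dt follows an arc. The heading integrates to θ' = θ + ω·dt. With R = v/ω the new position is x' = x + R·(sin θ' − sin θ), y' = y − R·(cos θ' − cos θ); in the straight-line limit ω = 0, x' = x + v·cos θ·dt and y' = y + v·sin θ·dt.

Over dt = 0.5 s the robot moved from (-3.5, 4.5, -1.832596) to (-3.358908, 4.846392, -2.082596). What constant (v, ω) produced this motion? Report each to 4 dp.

Δθ = -2.082596 − -1.832596 = -0.250000
ω = Δθ/dt = -0.250000/0.5 = -0.5000
R = −Δy/(cos θ' − cos θ) = 1.5000
v = R·ω = 1.5000·-0.5000 = -0.7500

v = -0.7500, ω = -0.5000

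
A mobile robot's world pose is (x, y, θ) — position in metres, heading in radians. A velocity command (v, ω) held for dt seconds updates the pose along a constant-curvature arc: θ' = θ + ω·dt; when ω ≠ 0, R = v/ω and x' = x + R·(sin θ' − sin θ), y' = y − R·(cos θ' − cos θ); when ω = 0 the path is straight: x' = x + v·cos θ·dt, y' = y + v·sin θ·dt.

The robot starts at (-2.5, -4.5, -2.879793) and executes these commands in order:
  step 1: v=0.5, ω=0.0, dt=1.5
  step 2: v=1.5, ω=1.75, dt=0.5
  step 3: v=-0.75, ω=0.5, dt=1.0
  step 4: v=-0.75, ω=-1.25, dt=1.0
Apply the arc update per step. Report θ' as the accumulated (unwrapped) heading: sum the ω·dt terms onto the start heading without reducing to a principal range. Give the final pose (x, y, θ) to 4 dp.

(-3.2721, -3.8367, -2.7548)

step 1: θ'=-2.8798 (straight) → pose (-3.2244, -4.6941, -2.8798)
step 2: θ'=-2.0048 (R=0.8571) → pose (-3.7803, -5.1616, -2.0048)
step 3: θ'=-1.5048 (R=-1.5000) → pose (-3.6445, -4.4319, -1.5048)
step 4: θ'=-2.7548 (R=0.6000) → pose (-3.2721, -3.8367, -2.7548)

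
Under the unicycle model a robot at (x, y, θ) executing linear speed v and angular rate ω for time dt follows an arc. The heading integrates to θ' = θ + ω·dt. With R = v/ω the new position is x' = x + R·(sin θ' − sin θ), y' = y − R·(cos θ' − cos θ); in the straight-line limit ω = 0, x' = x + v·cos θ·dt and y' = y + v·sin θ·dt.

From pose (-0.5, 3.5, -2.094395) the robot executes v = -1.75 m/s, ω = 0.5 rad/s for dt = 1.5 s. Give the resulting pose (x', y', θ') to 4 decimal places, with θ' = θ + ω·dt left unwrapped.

(-0.1204, 6.0357, -1.3444)

θ' = -2.0944 + 0.5·1.5 = -1.3444
R = v/ω = -1.75/0.5 = -3.5000
x' = -0.5 + -3.5000·(sin -1.3444 − sin -2.0944) = -0.1204
y' = 3.5 − -3.5000·(cos -1.3444 − cos -2.0944) = 6.0357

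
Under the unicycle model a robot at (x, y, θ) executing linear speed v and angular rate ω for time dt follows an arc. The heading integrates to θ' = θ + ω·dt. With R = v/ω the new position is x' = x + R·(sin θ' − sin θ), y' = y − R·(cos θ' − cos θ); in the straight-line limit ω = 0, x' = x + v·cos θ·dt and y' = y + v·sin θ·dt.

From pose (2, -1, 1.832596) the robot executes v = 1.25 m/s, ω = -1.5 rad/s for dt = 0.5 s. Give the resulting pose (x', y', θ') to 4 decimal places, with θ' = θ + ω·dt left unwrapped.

θ' = 1.8326 + -1.5·0.5 = 1.0826
R = v/ω = 1.25/-1.5 = -0.8333
x' = 2 + -0.8333·(sin 1.0826 − sin 1.8326) = 2.0690
y' = -1 − -0.8333·(cos 1.0826 − cos 1.8326) = -0.3935

(2.0690, -0.3935, 1.0826)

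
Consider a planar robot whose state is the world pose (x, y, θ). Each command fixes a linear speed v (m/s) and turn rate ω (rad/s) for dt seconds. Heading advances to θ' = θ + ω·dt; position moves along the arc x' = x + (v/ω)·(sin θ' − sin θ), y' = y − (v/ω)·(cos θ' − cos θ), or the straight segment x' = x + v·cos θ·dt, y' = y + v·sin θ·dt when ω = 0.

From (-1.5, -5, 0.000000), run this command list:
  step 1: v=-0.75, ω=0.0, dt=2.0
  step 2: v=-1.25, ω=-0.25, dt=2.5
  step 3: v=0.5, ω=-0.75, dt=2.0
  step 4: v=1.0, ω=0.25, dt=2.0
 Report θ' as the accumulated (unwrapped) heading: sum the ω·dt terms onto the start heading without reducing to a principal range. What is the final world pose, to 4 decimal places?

step 1: θ'=0.0000 (straight) → pose (-3.0000, -5.0000, 0.0000)
step 2: θ'=-0.6250 (R=5.0000) → pose (-5.9255, -4.0548, -0.6250)
step 3: θ'=-2.1250 (R=-0.6667) → pose (-5.7487, -4.9463, -2.1250)
step 4: θ'=-1.6250 (R=4.0000) → pose (-6.3415, -6.8347, -1.6250)

(-6.3415, -6.8347, -1.6250)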